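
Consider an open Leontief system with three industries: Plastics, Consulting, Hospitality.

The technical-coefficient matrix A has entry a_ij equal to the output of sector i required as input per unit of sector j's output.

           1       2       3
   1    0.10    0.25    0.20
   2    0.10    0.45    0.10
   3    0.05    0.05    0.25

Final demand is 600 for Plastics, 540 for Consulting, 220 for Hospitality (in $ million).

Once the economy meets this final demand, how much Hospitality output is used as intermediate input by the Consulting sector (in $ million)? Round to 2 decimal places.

I − A =
  [   0.90    -0.25    -0.20]
  [  -0.10     0.55    -0.10]
  [  -0.05    -0.05     0.75]
Cofactors of I−A, C_ij = (−1)^(i+j)·(minor ij) (rows/columns in the sector order above):
  C_11 = (0.55)(0.75) − (-0.10)(-0.05) = 0.4075
  C_12 = −[(-0.10)(0.75) − (-0.10)(-0.05)] = 0.0800
  C_13 = (-0.10)(-0.05) − (0.55)(-0.05) = 0.0325
  C_21 = −[(-0.25)(0.75) − (-0.20)(-0.05)] = 0.1975
  C_22 = (0.90)(0.75) − (-0.20)(-0.05) = 0.6650
  C_23 = −[(0.90)(-0.05) − (-0.25)(-0.05)] = 0.0575
  C_31 = (-0.25)(-0.10) − (-0.20)(0.55) = 0.1350
  C_32 = −[(0.90)(-0.10) − (-0.20)(-0.10)] = 0.1100
  C_33 = (0.90)(0.55) − (-0.25)(-0.10) = 0.4700
det(I−A) = Σ_j (I−A)_1j·C_1j = (0.90)(0.4075) + (-0.25)(0.0800) + (-0.20)(0.0325) = 0.34025
adj(I−A) = Cᵀ =
  [ 0.4075   0.1975   0.1350]
  [ 0.0800   0.6650   0.1100]
  [ 0.0325   0.0575   0.4700]
(I − A)⁻¹ = adj(I−A) / det(I−A) ≈
  [   1.1976     0.5805     0.3968]
  [   0.2351     1.9544     0.3233]
  [   0.0955     0.1690     1.3813]
First solve x = (I − A)⁻¹ d = adj(I−A)·d / det(I−A); in particular x_2 = (0.0800·600 + 0.6650·540 + 0.1100·220) / 0.34025 = 431.30 / 0.34025 ≈ 1267.5974.
Intermediate flow from 3 to 2: z_32 = a_32 · x_2 = 0.05 × 431.30 / 0.34025 = 21.565 / 0.34025 ≈ 63.38.

z_32 = 63.38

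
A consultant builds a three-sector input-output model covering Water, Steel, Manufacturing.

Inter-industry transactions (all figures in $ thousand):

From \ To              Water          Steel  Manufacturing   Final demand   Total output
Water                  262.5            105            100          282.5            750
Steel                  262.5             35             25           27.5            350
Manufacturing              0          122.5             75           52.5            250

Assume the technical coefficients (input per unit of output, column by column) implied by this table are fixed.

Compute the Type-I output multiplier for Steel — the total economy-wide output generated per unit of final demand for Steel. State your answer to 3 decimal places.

m_2 = 3.907

Technical coefficients a_ij = z_ij / X_j:
  a_11 = 262.5/750 = 0.35, a_21 = 262.5/750 = 0.35, a_31 = 0/750 = 0.00
  a_12 = 105/350 = 0.30, a_22 = 35/350 = 0.10, a_32 = 122.5/350 = 0.35
  a_13 = 100/250 = 0.40, a_23 = 25/250 = 0.10, a_33 = 75/250 = 0.30
I − A =
  [   0.65    -0.30    -0.40]
  [  -0.35     0.90    -0.10]
  [   0.00    -0.35     0.70]
Cofactors of I−A, C_ij = (−1)^(i+j)·(minor ij) (rows/columns in the sector order above):
  C_11 = (0.90)(0.70) − (-0.10)(-0.35) = 0.5950
  C_12 = −[(-0.35)(0.70) − (-0.10)(0.00)] = 0.2450
  C_13 = (-0.35)(-0.35) − (0.90)(0.00) = 0.1225
  C_21 = −[(-0.30)(0.70) − (-0.40)(-0.35)] = 0.3500
  C_22 = (0.65)(0.70) − (-0.40)(0.00) = 0.4550
  C_23 = −[(0.65)(-0.35) − (-0.30)(0.00)] = 0.2275
  C_31 = (-0.30)(-0.10) − (-0.40)(0.90) = 0.3900
  C_32 = −[(0.65)(-0.10) − (-0.40)(-0.35)] = 0.2050
  C_33 = (0.65)(0.90) − (-0.30)(-0.35) = 0.4800
det(I−A) = Σ_j (I−A)_1j·C_1j = (0.65)(0.5950) + (-0.30)(0.2450) + (-0.40)(0.1225) = 0.26425
adj(I−A) = Cᵀ =
  [ 0.5950   0.3500   0.3900]
  [ 0.2450   0.4550   0.2050]
  [ 0.1225   0.2275   0.4800]
(I − A)⁻¹ = adj(I−A) / det(I−A) ≈
  [   2.2517     1.3245     1.4759]
  [   0.9272     1.7219     0.7758]
  [   0.4636     0.8609     1.8165]
The output multiplier for sector j is the column-j sum of the Leontief inverse (I − A)⁻¹ = adj(I−A) / det(I−A).
Column 2 of adj(I−A): (0.3500, 0.4550, 0.2275); det(I−A) = 0.26425.
m_2 = (0.3500 + 0.4550 + 0.2275) / 0.26425 = 1.0325 / 0.26425 ≈ 3.907.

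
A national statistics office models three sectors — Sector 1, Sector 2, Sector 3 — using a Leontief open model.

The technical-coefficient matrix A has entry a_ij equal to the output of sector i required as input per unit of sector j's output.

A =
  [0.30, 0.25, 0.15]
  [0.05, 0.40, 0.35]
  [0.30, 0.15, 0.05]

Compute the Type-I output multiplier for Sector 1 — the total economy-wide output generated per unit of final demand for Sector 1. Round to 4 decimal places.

m_1 = 2.8970

I − A =
  [   0.70    -0.25    -0.15]
  [  -0.05     0.60    -0.35]
  [  -0.30    -0.15     0.95]
Cofactors of I−A, C_ij = (−1)^(i+j)·(minor ij) (rows/columns in the sector order above):
  C_11 = (0.60)(0.95) − (-0.35)(-0.15) = 0.5175
  C_12 = −[(-0.05)(0.95) − (-0.35)(-0.30)] = 0.1525
  C_13 = (-0.05)(-0.15) − (0.60)(-0.30) = 0.1875
  C_21 = −[(-0.25)(0.95) − (-0.15)(-0.15)] = 0.2600
  C_22 = (0.70)(0.95) − (-0.15)(-0.30) = 0.6200
  C_23 = −[(0.70)(-0.15) − (-0.25)(-0.30)] = 0.1800
  C_31 = (-0.25)(-0.35) − (-0.15)(0.60) = 0.1775
  C_32 = −[(0.70)(-0.35) − (-0.15)(-0.05)] = 0.2525
  C_33 = (0.70)(0.60) − (-0.25)(-0.05) = 0.4075
det(I−A) = Σ_j (I−A)_1j·C_1j = (0.70)(0.5175) + (-0.25)(0.1525) + (-0.15)(0.1875) = 0.2960
adj(I−A) = Cᵀ =
  [ 0.5175   0.2600   0.1775]
  [ 0.1525   0.6200   0.2525]
  [ 0.1875   0.1800   0.4075]
(I − A)⁻¹ = adj(I−A) / det(I−A) ≈
  [   1.74831     0.87838     0.59966]
  [   0.51520     2.09459     0.85304]
  [   0.63345     0.60811     1.37669]
The output multiplier for sector j is the column-j sum of the Leontief inverse (I − A)⁻¹ = adj(I−A) / det(I−A).
Column 1 of adj(I−A): (0.5175, 0.1525, 0.1875); det(I−A) = 0.2960.
m_1 = (0.5175 + 0.1525 + 0.1875) / 0.2960 = 0.8575 / 0.2960 ≈ 2.8970.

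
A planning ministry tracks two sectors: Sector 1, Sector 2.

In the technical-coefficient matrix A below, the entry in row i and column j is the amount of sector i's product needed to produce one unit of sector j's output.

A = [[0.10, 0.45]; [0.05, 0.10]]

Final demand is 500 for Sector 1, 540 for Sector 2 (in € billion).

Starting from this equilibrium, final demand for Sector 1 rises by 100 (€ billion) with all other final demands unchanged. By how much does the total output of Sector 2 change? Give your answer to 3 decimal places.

I − A =
  [   0.90    -0.45]
  [  -0.05     0.90]
det(I−A) = (0.90)(0.90) − (-0.45)(-0.05) = 0.7875
adj(I−A) = [[0.90, 0.45], [0.05, 0.90]]
(I − A)⁻¹ = adj(I−A) / det(I−A) ≈
  [   1.1429     0.5714]
  [   0.0635     1.1429]
Δx = (I − A)⁻¹ Δd with Δd having +100 in the Sector 1 component and 0 elsewhere.
So Δx_2 = L_21 · (+100), where L_21 = adj(I−A)_21 / det(I−A) = 0.05 / 0.7875.
Δx_2 = 0.05 × (+100) / 0.7875 = 5.00 / 0.7875 ≈ 6.349.

Δx_2 = 6.349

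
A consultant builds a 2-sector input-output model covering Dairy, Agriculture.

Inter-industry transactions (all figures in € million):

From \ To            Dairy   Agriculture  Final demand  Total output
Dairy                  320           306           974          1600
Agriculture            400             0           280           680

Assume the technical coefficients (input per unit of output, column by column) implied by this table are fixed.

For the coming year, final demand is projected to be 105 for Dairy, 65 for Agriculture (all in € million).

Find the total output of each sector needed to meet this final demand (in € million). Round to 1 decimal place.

x_D = 195.3, x_A = 113.8

Technical coefficients a_ij = z_ij / X_j:
  a_DD = 320/1600 = 0.20, a_AD = 400/1600 = 0.25
  a_DA = 306/680 = 0.45, a_AA = 0/680 = 0.00
I − A =
  [   0.80    -0.45]
  [  -0.25     1.00]
det(I−A) = (0.80)(1.00) − (-0.45)(-0.25) = 0.6875
adj(I−A) = [[1.00, 0.45], [0.25, 0.80]]
(I − A)⁻¹ = adj(I−A) / det(I−A) ≈
  [   1.4545     0.6545]
  [   0.3636     1.1636]
x = (I − A)⁻¹ d = adj(I−A)·d / det(I−A), with det(I−A) = 0.6875:
  x_D = (1.00·105 + 0.45·65) / 0.6875 = 134.25 / 0.6875 ≈ 195.3
  x_A = (0.25·105 + 0.80·65) / 0.6875 = 78.25 / 0.6875 ≈ 113.8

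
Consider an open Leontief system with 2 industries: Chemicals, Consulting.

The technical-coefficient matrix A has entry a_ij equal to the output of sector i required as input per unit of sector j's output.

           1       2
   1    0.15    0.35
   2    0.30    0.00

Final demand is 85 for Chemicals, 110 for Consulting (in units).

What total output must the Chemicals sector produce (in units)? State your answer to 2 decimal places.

I − A =
  [   0.85    -0.35]
  [  -0.30     1.00]
det(I−A) = (0.85)(1.00) − (-0.35)(-0.30) = 0.7450
adj(I−A) = [[1.00, 0.35], [0.30, 0.85]]
(I − A)⁻¹ = adj(I−A) / det(I−A) ≈
  [   1.3423     0.4698]
  [   0.4027     1.1409]
x = (I − A)⁻¹ d = adj(I−A)·d / det(I−A), with det(I−A) = 0.7450:
  x_1 = (1.00·85 + 0.35·110) / 0.7450 = 123.50 / 0.7450 ≈ 165.77
  x_2 = (0.30·85 + 0.85·110) / 0.7450 = 119.00 / 0.7450 ≈ 159.73

x_1 = 165.77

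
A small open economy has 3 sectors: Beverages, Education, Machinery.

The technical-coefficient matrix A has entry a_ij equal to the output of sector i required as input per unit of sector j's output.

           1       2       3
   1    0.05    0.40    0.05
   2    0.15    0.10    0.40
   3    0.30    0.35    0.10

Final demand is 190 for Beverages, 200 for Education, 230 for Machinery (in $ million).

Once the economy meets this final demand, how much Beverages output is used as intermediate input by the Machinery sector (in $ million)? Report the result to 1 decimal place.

I − A =
  [   0.95    -0.40    -0.05]
  [  -0.15     0.90    -0.40]
  [  -0.30    -0.35     0.90]
Cofactors of I−A, C_ij = (−1)^(i+j)·(minor ij) (rows/columns in the sector order above):
  C_11 = (0.90)(0.90) − (-0.40)(-0.35) = 0.6700
  C_12 = −[(-0.15)(0.90) − (-0.40)(-0.30)] = 0.2550
  C_13 = (-0.15)(-0.35) − (0.90)(-0.30) = 0.3225
  C_21 = −[(-0.40)(0.90) − (-0.05)(-0.35)] = 0.3775
  C_22 = (0.95)(0.90) − (-0.05)(-0.30) = 0.8400
  C_23 = −[(0.95)(-0.35) − (-0.40)(-0.30)] = 0.4525
  C_31 = (-0.40)(-0.40) − (-0.05)(0.90) = 0.2050
  C_32 = −[(0.95)(-0.40) − (-0.05)(-0.15)] = 0.3875
  C_33 = (0.95)(0.90) − (-0.40)(-0.15) = 0.7950
det(I−A) = Σ_j (I−A)_1j·C_1j = (0.95)(0.6700) + (-0.40)(0.2550) + (-0.05)(0.3225) = 0.518375
adj(I−A) = Cᵀ =
  [ 0.6700   0.3775   0.2050]
  [ 0.2550   0.8400   0.3875]
  [ 0.3225   0.4525   0.7950]
(I − A)⁻¹ = adj(I−A) / det(I−A) ≈
  [   1.2925     0.7282     0.3955]
  [   0.4919     1.6204     0.7475]
  [   0.6221     0.8729     1.5336]
First solve x = (I − A)⁻¹ d = adj(I−A)·d / det(I−A); in particular x_3 = (0.3225·190 + 0.4525·200 + 0.7950·230) / 0.518375 = 334.625 / 0.518375 ≈ 645.527.
Intermediate flow from 1 to 3: z_13 = a_13 · x_3 = 0.05 × 334.625 / 0.518375 = 16.73125 / 0.518375 ≈ 32.3.

z_13 = 32.3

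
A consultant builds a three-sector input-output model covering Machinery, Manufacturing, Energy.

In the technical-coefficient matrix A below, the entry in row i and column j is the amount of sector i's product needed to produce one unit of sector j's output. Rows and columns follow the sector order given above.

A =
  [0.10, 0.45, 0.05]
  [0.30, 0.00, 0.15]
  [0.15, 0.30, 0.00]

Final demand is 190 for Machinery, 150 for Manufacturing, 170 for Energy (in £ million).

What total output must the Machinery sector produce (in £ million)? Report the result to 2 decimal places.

x_1 = 386.08

I − A =
  [   0.90    -0.45    -0.05]
  [  -0.30     1.00    -0.15]
  [  -0.15    -0.30     1.00]
Cofactors of I−A, C_ij = (−1)^(i+j)·(minor ij) (rows/columns in the sector order above):
  C_11 = (1.00)(1.00) − (-0.15)(-0.30) = 0.9550
  C_12 = −[(-0.30)(1.00) − (-0.15)(-0.15)] = 0.3225
  C_13 = (-0.30)(-0.30) − (1.00)(-0.15) = 0.2400
  C_21 = −[(-0.45)(1.00) − (-0.05)(-0.30)] = 0.4650
  C_22 = (0.90)(1.00) − (-0.05)(-0.15) = 0.8925
  C_23 = −[(0.90)(-0.30) − (-0.45)(-0.15)] = 0.3375
  C_31 = (-0.45)(-0.15) − (-0.05)(1.00) = 0.1175
  C_32 = −[(0.90)(-0.15) − (-0.05)(-0.30)] = 0.1500
  C_33 = (0.90)(1.00) − (-0.45)(-0.30) = 0.7650
det(I−A) = Σ_j (I−A)_1j·C_1j = (0.90)(0.9550) + (-0.45)(0.3225) + (-0.05)(0.2400) = 0.702375
adj(I−A) = Cᵀ =
  [ 0.9550   0.4650   0.1175]
  [ 0.3225   0.8925   0.1500]
  [ 0.2400   0.3375   0.7650]
(I − A)⁻¹ = adj(I−A) / det(I−A) ≈
  [   1.3597     0.6620     0.1673]
  [   0.4592     1.2707     0.2136]
  [   0.3417     0.4805     1.0892]
x = (I − A)⁻¹ d = adj(I−A)·d / det(I−A), with det(I−A) = 0.702375:
  x_1 = (0.9550·190 + 0.4650·150 + 0.1175·170) / 0.702375 = 271.175 / 0.702375 ≈ 386.08
  x_2 = (0.3225·190 + 0.8925·150 + 0.1500·170) / 0.702375 = 220.65 / 0.702375 ≈ 314.15
  x_3 = (0.2400·190 + 0.3375·150 + 0.7650·170) / 0.702375 = 226.275 / 0.702375 ≈ 322.16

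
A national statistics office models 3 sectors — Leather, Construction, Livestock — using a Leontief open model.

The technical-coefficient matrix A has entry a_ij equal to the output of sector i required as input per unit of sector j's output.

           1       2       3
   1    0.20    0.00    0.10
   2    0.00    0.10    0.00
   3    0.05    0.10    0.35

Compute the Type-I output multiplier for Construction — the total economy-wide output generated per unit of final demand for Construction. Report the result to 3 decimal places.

m_2 = 1.305

I − A =
  [   0.80     0.00    -0.10]
  [   0.00     0.90     0.00]
  [  -0.05    -0.10     0.65]
Cofactors of I−A, C_ij = (−1)^(i+j)·(minor ij) (rows/columns in the sector order above):
  C_11 = (0.90)(0.65) − (0.00)(-0.10) = 0.5850
  C_12 = −[(0.00)(0.65) − (0.00)(-0.05)] = 0.0000
  C_13 = (0.00)(-0.10) − (0.90)(-0.05) = 0.0450
  C_21 = −[(0.00)(0.65) − (-0.10)(-0.10)] = 0.0100
  C_22 = (0.80)(0.65) − (-0.10)(-0.05) = 0.5150
  C_23 = −[(0.80)(-0.10) − (0.00)(-0.05)] = 0.0800
  C_31 = (0.00)(0.00) − (-0.10)(0.90) = 0.0900
  C_32 = −[(0.80)(0.00) − (-0.10)(0.00)] = 0.0000
  C_33 = (0.80)(0.90) − (0.00)(0.00) = 0.7200
det(I−A) = Σ_j (I−A)_1j·C_1j = (0.80)(0.5850) + (0.00)(0.0000) + (-0.10)(0.0450) = 0.4635
adj(I−A) = Cᵀ =
  [ 0.5850   0.0100   0.0900]
  [ 0.0000   0.5150   0.0000]
  [ 0.0450   0.0800   0.7200]
(I − A)⁻¹ = adj(I−A) / det(I−A) ≈
  [   1.2621     0.0216     0.1942]
  [   0.0000     1.1111     0.0000]
  [   0.0971     0.1726     1.5534]
The output multiplier for sector j is the column-j sum of the Leontief inverse (I − A)⁻¹ = adj(I−A) / det(I−A).
Column 2 of adj(I−A): (0.0100, 0.5150, 0.0800); det(I−A) = 0.4635.
m_2 = (0.0100 + 0.5150 + 0.0800) / 0.4635 = 0.605 / 0.4635 ≈ 1.305.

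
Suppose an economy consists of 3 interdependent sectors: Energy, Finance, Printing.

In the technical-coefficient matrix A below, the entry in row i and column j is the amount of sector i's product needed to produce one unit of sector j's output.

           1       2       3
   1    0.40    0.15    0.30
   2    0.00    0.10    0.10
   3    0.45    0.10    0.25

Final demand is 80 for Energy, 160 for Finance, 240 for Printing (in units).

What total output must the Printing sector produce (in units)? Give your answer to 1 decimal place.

x_3 = 673.7

I − A =
  [   0.60    -0.15    -0.30]
  [   0.00     0.90    -0.10]
  [  -0.45    -0.10     0.75]
Cofactors of I−A, C_ij = (−1)^(i+j)·(minor ij) (rows/columns in the sector order above):
  C_11 = (0.90)(0.75) − (-0.10)(-0.10) = 0.6650
  C_12 = −[(0.00)(0.75) − (-0.10)(-0.45)] = 0.0450
  C_13 = (0.00)(-0.10) − (0.90)(-0.45) = 0.4050
  C_21 = −[(-0.15)(0.75) − (-0.30)(-0.10)] = 0.1425
  C_22 = (0.60)(0.75) − (-0.30)(-0.45) = 0.3150
  C_23 = −[(0.60)(-0.10) − (-0.15)(-0.45)] = 0.1275
  C_31 = (-0.15)(-0.10) − (-0.30)(0.90) = 0.2850
  C_32 = −[(0.60)(-0.10) − (-0.30)(0.00)] = 0.0600
  C_33 = (0.60)(0.90) − (-0.15)(0.00) = 0.5400
det(I−A) = Σ_j (I−A)_1j·C_1j = (0.60)(0.6650) + (-0.15)(0.0450) + (-0.30)(0.4050) = 0.27075
adj(I−A) = Cᵀ =
  [ 0.6650   0.1425   0.2850]
  [ 0.0450   0.3150   0.0600]
  [ 0.4050   0.1275   0.5400]
(I − A)⁻¹ = adj(I−A) / det(I−A) ≈
  [   2.4561     0.5263     1.0526]
  [   0.1662     1.1634     0.2216]
  [   1.4958     0.4709     1.9945]
x = (I − A)⁻¹ d = adj(I−A)·d / det(I−A), with det(I−A) = 0.27075:
  x_1 = (0.6650·80 + 0.1425·160 + 0.2850·240) / 0.27075 = 144.40 / 0.27075 ≈ 533.3
  x_2 = (0.0450·80 + 0.3150·160 + 0.0600·240) / 0.27075 = 68.40 / 0.27075 ≈ 252.6
  x_3 = (0.4050·80 + 0.1275·160 + 0.5400·240) / 0.27075 = 182.40 / 0.27075 ≈ 673.7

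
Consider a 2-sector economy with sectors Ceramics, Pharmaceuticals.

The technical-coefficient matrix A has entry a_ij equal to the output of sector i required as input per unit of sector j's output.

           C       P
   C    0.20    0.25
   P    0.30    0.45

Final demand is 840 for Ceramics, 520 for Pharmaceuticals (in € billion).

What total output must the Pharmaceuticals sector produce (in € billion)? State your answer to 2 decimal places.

x_P = 1830.14

I − A =
  [   0.80    -0.25]
  [  -0.30     0.55]
det(I−A) = (0.80)(0.55) − (-0.25)(-0.30) = 0.3650
adj(I−A) = [[0.55, 0.25], [0.30, 0.80]]
(I − A)⁻¹ = adj(I−A) / det(I−A) ≈
  [   1.5068     0.6849]
  [   0.8219     2.1918]
x = (I − A)⁻¹ d = adj(I−A)·d / det(I−A), with det(I−A) = 0.3650:
  x_C = (0.55·840 + 0.25·520) / 0.3650 = 592.00 / 0.3650 ≈ 1621.92
  x_P = (0.30·840 + 0.80·520) / 0.3650 = 668.00 / 0.3650 ≈ 1830.14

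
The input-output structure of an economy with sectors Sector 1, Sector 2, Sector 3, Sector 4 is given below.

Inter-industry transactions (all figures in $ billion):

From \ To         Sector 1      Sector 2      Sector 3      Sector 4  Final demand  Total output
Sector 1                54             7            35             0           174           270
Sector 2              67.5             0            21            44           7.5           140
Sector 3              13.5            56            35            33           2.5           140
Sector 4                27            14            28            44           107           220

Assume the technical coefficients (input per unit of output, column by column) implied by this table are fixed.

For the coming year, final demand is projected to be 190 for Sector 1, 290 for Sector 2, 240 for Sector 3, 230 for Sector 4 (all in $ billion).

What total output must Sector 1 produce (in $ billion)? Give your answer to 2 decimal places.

x_1 = 546.96

Technical coefficients a_ij = z_ij / X_j:
  a_11 = 54/270 = 0.20, a_21 = 67.5/270 = 0.25, a_31 = 13.5/270 = 0.05, a_41 = 27/270 = 0.10
  a_12 = 7/140 = 0.05, a_22 = 0/140 = 0.00, a_32 = 56/140 = 0.40, a_42 = 14/140 = 0.10
  a_13 = 35/140 = 0.25, a_23 = 21/140 = 0.15, a_33 = 35/140 = 0.25, a_43 = 28/140 = 0.20
  a_14 = 0/220 = 0.00, a_24 = 44/220 = 0.20, a_34 = 33/220 = 0.15, a_44 = 44/220 = 0.20
I − A =
  [   0.80    -0.05    -0.25     0.00]
  [  -0.25     1.00    -0.15    -0.20]
  [  -0.05    -0.40     0.75    -0.15]
  [  -0.10    -0.10    -0.20     0.80]
Compute the cofactors C_ij = (−1)^(i+j)·(3×3 minor ij) of I−A; the adjugate is their transpose:
adj(I−A) = Cᵀ =
  [ 0.488750   0.112250   0.203000   0.066125]
  [ 0.167750   0.442250   0.183000   0.144875]
  [ 0.145750   0.270750   0.613000   0.182625]
  [ 0.118500   0.137000   0.201500   0.504750]
det(I−A) = Σ_j (I−A)_1j·C_1j = (0.80)(0.488750) + (-0.05)(0.167750) + (-0.25)(0.145750) + (0.00)(0.118500) = 0.346175
(I − A)⁻¹ = adj(I−A) / det(I−A) ≈
  [   1.4119     0.3243     0.5864     0.1910]
  [   0.4846     1.2775     0.5286     0.4185]
  [   0.4210     0.7821     1.7708     0.5276]
  [   0.3423     0.3958     0.5821     1.4581]
x = (I − A)⁻¹ d = adj(I−A)·d / det(I−A), with det(I−A) = 0.346175:
  x_1 = (0.488750·190 + 0.112250·290 + 0.203000·240 + 0.066125·230) / 0.346175 = 189.34375 / 0.346175 ≈ 546.96
  x_2 = (0.167750·190 + 0.442250·290 + 0.183000·240 + 0.144875·230) / 0.346175 = 237.36625 / 0.346175 ≈ 685.68
  x_3 = (0.145750·190 + 0.270750·290 + 0.613000·240 + 0.182625·230) / 0.346175 = 295.33375 / 0.346175 ≈ 853.13
  x_4 = (0.118500·190 + 0.137000·290 + 0.201500·240 + 0.504750·230) / 0.346175 = 226.6975 / 0.346175 ≈ 654.86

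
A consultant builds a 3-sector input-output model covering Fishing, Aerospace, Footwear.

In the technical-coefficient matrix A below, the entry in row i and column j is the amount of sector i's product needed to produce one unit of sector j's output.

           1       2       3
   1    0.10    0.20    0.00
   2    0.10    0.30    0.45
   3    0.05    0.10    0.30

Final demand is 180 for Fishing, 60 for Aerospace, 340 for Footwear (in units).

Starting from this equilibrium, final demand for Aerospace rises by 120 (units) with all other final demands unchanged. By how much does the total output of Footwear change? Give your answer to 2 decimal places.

I − A =
  [   0.90    -0.20     0.00]
  [  -0.10     0.70    -0.45]
  [  -0.05    -0.10     0.70]
Cofactors of I−A, C_ij = (−1)^(i+j)·(minor ij) (rows/columns in the sector order above):
  C_11 = (0.70)(0.70) − (-0.45)(-0.10) = 0.4450
  C_12 = −[(-0.10)(0.70) − (-0.45)(-0.05)] = 0.0925
  C_13 = (-0.10)(-0.10) − (0.70)(-0.05) = 0.0450
  C_21 = −[(-0.20)(0.70) − (0.00)(-0.10)] = 0.1400
  C_22 = (0.90)(0.70) − (0.00)(-0.05) = 0.6300
  C_23 = −[(0.90)(-0.10) − (-0.20)(-0.05)] = 0.1000
  C_31 = (-0.20)(-0.45) − (0.00)(0.70) = 0.0900
  C_32 = −[(0.90)(-0.45) − (0.00)(-0.10)] = 0.4050
  C_33 = (0.90)(0.70) − (-0.20)(-0.10) = 0.6100
det(I−A) = Σ_j (I−A)_1j·C_1j = (0.90)(0.4450) + (-0.20)(0.0925) + (0.00)(0.0450) = 0.3820
adj(I−A) = Cᵀ =
  [ 0.4450   0.1400   0.0900]
  [ 0.0925   0.6300   0.4050]
  [ 0.0450   0.1000   0.6100]
(I − A)⁻¹ = adj(I−A) / det(I−A) ≈
  [   1.1649     0.3665     0.2356]
  [   0.2421     1.6492     1.0602]
  [   0.1178     0.2618     1.5969]
Δx = (I − A)⁻¹ Δd with Δd having +120 in the Aerospace component and 0 elsewhere.
So Δx_3 = L_32 · (+120), where L_32 = adj(I−A)_32 / det(I−A) = 0.1000 / 0.3820.
Δx_3 = 0.1000 × (+120) / 0.3820 = 12.00 / 0.3820 ≈ 31.41.

Δx_3 = 31.41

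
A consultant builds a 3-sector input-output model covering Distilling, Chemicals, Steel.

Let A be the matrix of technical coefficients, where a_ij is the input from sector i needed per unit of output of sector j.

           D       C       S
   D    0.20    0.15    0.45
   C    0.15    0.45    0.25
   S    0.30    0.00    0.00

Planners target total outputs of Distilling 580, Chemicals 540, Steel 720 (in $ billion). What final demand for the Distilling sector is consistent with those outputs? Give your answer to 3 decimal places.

I − A =
  [   0.80    -0.15    -0.45]
  [  -0.15     0.55    -0.25]
  [  -0.30     0.00     1.00]
d = (I − A) x:
  d_D = (+0.80)·580 + (-0.15)·540 + (-0.45)·720 = 59.000
  d_C = (-0.15)·580 + (+0.55)·540 + (-0.25)·720 = 30.000
  d_S = (-0.30)·580 + (+0.00)·540 + (+1.00)·720 = 546.000

d_D = 59.000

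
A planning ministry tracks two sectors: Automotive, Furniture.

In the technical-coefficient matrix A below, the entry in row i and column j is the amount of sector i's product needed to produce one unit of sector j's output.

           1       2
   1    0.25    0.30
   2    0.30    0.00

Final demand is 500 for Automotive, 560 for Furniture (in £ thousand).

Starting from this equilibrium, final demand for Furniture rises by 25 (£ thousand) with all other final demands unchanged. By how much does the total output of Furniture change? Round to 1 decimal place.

Δx_2 = 28.4

I − A =
  [   0.75    -0.30]
  [  -0.30     1.00]
det(I−A) = (0.75)(1.00) − (-0.30)(-0.30) = 0.6600
adj(I−A) = [[1.00, 0.30], [0.30, 0.75]]
(I − A)⁻¹ = adj(I−A) / det(I−A) ≈
  [   1.5152     0.4545]
  [   0.4545     1.1364]
Δx = (I − A)⁻¹ Δd with Δd having +25 in the Furniture component and 0 elsewhere.
So Δx_2 = L_22 · (+25), where L_22 = adj(I−A)_22 / det(I−A) = 0.75 / 0.6600.
Δx_2 = 0.75 × (+25) / 0.6600 = 18.75 / 0.6600 ≈ 28.4.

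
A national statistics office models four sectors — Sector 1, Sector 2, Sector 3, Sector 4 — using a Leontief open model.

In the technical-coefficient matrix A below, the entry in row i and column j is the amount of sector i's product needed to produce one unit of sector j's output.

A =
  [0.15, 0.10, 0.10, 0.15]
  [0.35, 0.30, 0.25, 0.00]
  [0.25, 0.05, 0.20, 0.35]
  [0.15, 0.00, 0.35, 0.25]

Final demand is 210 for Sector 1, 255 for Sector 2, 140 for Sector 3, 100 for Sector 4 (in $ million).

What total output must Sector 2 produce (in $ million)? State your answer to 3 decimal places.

x_2 = 839.433

I − A =
  [   0.85    -0.10    -0.10    -0.15]
  [  -0.35     0.70    -0.25     0.00]
  [  -0.25    -0.05     0.80    -0.35]
  [  -0.15     0.00    -0.35     0.75]
Compute the cofactors C_ij = (−1)^(i+j)·(3×3 minor ij) of I−A; the adjugate is their transpose:
adj(I−A) = Cᵀ =
  [ 0.324875   0.054125   0.108000   0.115375]
  [ 0.227125   0.350750   0.198375   0.138000]
  [ 0.181125   0.054750   0.404250   0.224875]
  [ 0.149500   0.036375   0.210250   0.411875]
det(I−A) = Σ_j (I−A)_1j·C_1j = (0.85)(0.324875) + (-0.10)(0.227125) + (-0.10)(0.181125) + (-0.15)(0.149500) = 0.21289375
(I − A)⁻¹ = adj(I−A) / det(I−A) ≈
  [   1.5260     0.2542     0.5073     0.5419]
  [   1.0668     1.6475     0.9318     0.6482]
  [   0.8508     0.2572     1.8988     1.0563]
  [   0.7022     0.1709     0.9876     1.9347]
x = (I − A)⁻¹ d = adj(I−A)·d / det(I−A), with det(I−A) = 0.21289375:
  x_1 = (0.324875·210 + 0.054125·255 + 0.108000·140 + 0.115375·100) / 0.21289375 = 108.683125 / 0.21289375 ≈ 510.504
  x_2 = (0.227125·210 + 0.350750·255 + 0.198375·140 + 0.138000·100) / 0.21289375 = 178.71 / 0.21289375 ≈ 839.433
  x_3 = (0.181125·210 + 0.054750·255 + 0.404250·140 + 0.224875·100) / 0.21289375 = 131.08 / 0.21289375 ≈ 615.706
  x_4 = (0.149500·210 + 0.036375·255 + 0.210250·140 + 0.411875·100) / 0.21289375 = 111.293125 / 0.21289375 ≈ 522.764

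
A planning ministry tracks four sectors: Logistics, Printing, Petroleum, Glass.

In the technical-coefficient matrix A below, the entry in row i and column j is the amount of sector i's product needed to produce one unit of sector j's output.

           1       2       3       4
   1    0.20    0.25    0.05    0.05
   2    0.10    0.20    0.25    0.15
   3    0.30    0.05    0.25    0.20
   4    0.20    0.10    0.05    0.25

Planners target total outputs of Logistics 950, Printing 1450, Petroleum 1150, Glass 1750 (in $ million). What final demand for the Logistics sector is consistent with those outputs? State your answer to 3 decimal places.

d_1 = 252.500

I − A =
  [   0.80    -0.25    -0.05    -0.05]
  [  -0.10     0.80    -0.25    -0.15]
  [  -0.30    -0.05     0.75    -0.20]
  [  -0.20    -0.10    -0.05     0.75]
d = (I − A) x:
  d_1 = (+0.80)·950 + (-0.25)·1450 + (-0.05)·1150 + (-0.05)·1750 = 252.500
  d_2 = (-0.10)·950 + (+0.80)·1450 + (-0.25)·1150 + (-0.15)·1750 = 515.000
  d_3 = (-0.30)·950 + (-0.05)·1450 + (+0.75)·1150 + (-0.20)·1750 = 155.000
  d_4 = (-0.20)·950 + (-0.10)·1450 + (-0.05)·1150 + (+0.75)·1750 = 920.000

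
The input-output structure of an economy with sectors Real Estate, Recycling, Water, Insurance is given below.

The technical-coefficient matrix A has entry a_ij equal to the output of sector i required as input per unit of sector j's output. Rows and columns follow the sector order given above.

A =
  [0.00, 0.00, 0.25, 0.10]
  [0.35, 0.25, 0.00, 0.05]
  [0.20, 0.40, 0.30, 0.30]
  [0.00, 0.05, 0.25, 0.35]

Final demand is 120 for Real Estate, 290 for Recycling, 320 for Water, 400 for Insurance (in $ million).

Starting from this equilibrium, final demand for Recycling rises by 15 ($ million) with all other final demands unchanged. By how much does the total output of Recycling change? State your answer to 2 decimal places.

Δx_2 = 23.20

I − A =
  [   1.00     0.00    -0.25    -0.10]
  [  -0.35     0.75     0.00    -0.05]
  [  -0.20    -0.40     0.70    -0.30]
  [   0.00    -0.05    -0.25     0.65]
Compute the cofactors C_ij = (−1)^(i+j)·(3×3 minor ij) of I−A; the adjugate is their transpose:
adj(I−A) = Cᵀ =
  [ 0.278250   0.082250   0.140000   0.113750]
  [ 0.135500   0.342500   0.078125   0.083250]
  [ 0.193250   0.276000   0.483250   0.274000]
  [ 0.084750   0.132500   0.191875   0.452500]
det(I−A) = Σ_j (I−A)_1j·C_1j = (1.00)(0.278250) + (0.00)(0.135500) + (-0.25)(0.193250) + (-0.10)(0.084750) = 0.2214625
(I − A)⁻¹ = adj(I−A) / det(I−A) ≈
  [   1.2564     0.3714     0.6322     0.5136]
  [   0.6118     1.5465     0.3528     0.3759]
  [   0.8726     1.2463     2.1821     1.2372]
  [   0.3827     0.5983     0.8664     2.0432]
Δx = (I − A)⁻¹ Δd with Δd having +15 in the Recycling component and 0 elsewhere.
So Δx_2 = L_22 · (+15), where L_22 = adj(I−A)_22 / det(I−A) = 0.342500 / 0.2214625.
Δx_2 = 0.342500 × (+15) / 0.2214625 = 5.1375 / 0.2214625 ≈ 23.20.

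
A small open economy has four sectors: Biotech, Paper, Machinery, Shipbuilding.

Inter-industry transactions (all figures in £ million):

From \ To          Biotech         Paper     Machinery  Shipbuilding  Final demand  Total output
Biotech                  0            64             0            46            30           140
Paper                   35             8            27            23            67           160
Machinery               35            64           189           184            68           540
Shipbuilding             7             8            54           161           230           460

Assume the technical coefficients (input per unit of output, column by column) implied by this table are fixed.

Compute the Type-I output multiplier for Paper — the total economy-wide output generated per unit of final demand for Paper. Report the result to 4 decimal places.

Technical coefficients a_ij = z_ij / X_j:
  a_11 = 0/140 = 0.00, a_21 = 35/140 = 0.25, a_31 = 35/140 = 0.25, a_41 = 7/140 = 0.05
  a_12 = 64/160 = 0.40, a_22 = 8/160 = 0.05, a_32 = 64/160 = 0.40, a_42 = 8/160 = 0.05
  a_13 = 0/540 = 0.00, a_23 = 27/540 = 0.05, a_33 = 189/540 = 0.35, a_43 = 54/540 = 0.10
  a_14 = 46/460 = 0.10, a_24 = 23/460 = 0.05, a_34 = 184/460 = 0.40, a_44 = 161/460 = 0.35
I − A =
  [   1.00    -0.40     0.00    -0.10]
  [  -0.25     0.95    -0.05    -0.05]
  [  -0.25    -0.40     0.65    -0.40]
  [  -0.05    -0.05    -0.10     0.65]
Compute the cofactors C_ij = (−1)^(i+j)·(3×3 minor ij) of I−A; the adjugate is their transpose:
adj(I−A) = Cᵀ =
  [ 0.345750   0.160250   0.024750   0.080750]
  [ 0.107625   0.376750   0.039750   0.070000]
  [ 0.243750   0.352250   0.543000   0.398750]
  [ 0.072375   0.095500   0.088500   0.527500]
det(I−A) = Σ_j (I−A)_1j·C_1j = (1.00)(0.345750) + (-0.40)(0.107625) + (0.00)(0.243750) + (-0.10)(0.072375) = 0.2954625
(I − A)⁻¹ = adj(I−A) / det(I−A) ≈
  [   1.17020     0.54237     0.08377     0.27330]
  [   0.36426     1.27512     0.13453     0.23692]
  [   0.82498     1.19220     1.83780     1.34958]
  [   0.24495     0.32322     0.29953     1.78534]
The output multiplier for sector j is the column-j sum of the Leontief inverse (I − A)⁻¹ = adj(I−A) / det(I−A).
Column 2 of adj(I−A): (0.160250, 0.376750, 0.352250, 0.095500); det(I−A) = 0.2954625.
m_2 = (0.160250 + 0.376750 + 0.352250 + 0.095500) / 0.2954625 = 0.98475 / 0.2954625 ≈ 3.3329.

m_2 = 3.3329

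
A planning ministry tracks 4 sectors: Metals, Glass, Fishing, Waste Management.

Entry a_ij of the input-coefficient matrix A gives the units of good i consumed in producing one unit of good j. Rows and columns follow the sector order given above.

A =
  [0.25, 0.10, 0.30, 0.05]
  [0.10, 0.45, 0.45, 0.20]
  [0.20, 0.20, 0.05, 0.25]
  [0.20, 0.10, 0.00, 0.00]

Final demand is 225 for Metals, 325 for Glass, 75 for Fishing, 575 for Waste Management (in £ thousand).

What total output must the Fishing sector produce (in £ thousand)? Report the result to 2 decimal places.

x_F = 938.55

I − A =
  [   0.75    -0.10    -0.30    -0.05]
  [  -0.10     0.55    -0.45    -0.20]
  [  -0.20    -0.20     0.95    -0.25]
  [  -0.20    -0.10     0.00     1.00]
Compute the cofactors C_ij = (−1)^(i+j)·(3×3 minor ij) of I−A; the adjugate is their transpose:
adj(I−A) = Cᵀ =
  [ 0.402250   0.167250   0.206250   0.105125]
  [ 0.245500   0.628000   0.375000   0.231625]
  [ 0.164000   0.192750   0.377500   0.141125]
  [ 0.105000   0.096250   0.078750   0.266875]
det(I−A) = Σ_j (I−A)_1j·C_1j = (0.75)(0.402250) + (-0.10)(0.245500) + (-0.30)(0.164000) + (-0.05)(0.105000) = 0.2226875
(I − A)⁻¹ = adj(I−A) / det(I−A) ≈
  [   1.8063     0.7511     0.9262     0.4721]
  [   1.1024     2.8201     1.6840     1.0401]
  [   0.7365     0.8656     1.6952     0.6337]
  [   0.4715     0.4322     0.3536     1.1984]
x = (I − A)⁻¹ d = adj(I−A)·d / det(I−A), with det(I−A) = 0.2226875:
  x_M = (0.402250·225 + 0.167250·325 + 0.206250·75 + 0.105125·575) / 0.2226875 = 220.778125 / 0.2226875 ≈ 991.43
  x_G = (0.245500·225 + 0.628000·325 + 0.375000·75 + 0.231625·575) / 0.2226875 = 420.646875 / 0.2226875 ≈ 1888.96
  x_F = (0.164000·225 + 0.192750·325 + 0.377500·75 + 0.141125·575) / 0.2226875 = 209.003125 / 0.2226875 ≈ 938.55
  x_W = (0.105000·225 + 0.096250·325 + 0.078750·75 + 0.266875·575) / 0.2226875 = 214.265625 / 0.2226875 ≈ 962.18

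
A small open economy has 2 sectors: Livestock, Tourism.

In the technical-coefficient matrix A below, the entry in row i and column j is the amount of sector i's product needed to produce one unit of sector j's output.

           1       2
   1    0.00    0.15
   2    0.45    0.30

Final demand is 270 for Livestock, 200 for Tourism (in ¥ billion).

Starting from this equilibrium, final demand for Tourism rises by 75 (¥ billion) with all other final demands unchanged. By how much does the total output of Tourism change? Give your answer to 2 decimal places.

Δx_2 = 118.58

I − A =
  [   1.00    -0.15]
  [  -0.45     0.70]
det(I−A) = (1.00)(0.70) − (-0.15)(-0.45) = 0.6325
adj(I−A) = [[0.70, 0.15], [0.45, 1.00]]
(I − A)⁻¹ = adj(I−A) / det(I−A) ≈
  [   1.1067     0.2372]
  [   0.7115     1.5810]
Δx = (I − A)⁻¹ Δd with Δd having +75 in the Tourism component and 0 elsewhere.
So Δx_2 = L_22 · (+75), where L_22 = adj(I−A)_22 / det(I−A) = 1.00 / 0.6325.
Δx_2 = 1.00 × (+75) / 0.6325 = 75.00 / 0.6325 ≈ 118.58.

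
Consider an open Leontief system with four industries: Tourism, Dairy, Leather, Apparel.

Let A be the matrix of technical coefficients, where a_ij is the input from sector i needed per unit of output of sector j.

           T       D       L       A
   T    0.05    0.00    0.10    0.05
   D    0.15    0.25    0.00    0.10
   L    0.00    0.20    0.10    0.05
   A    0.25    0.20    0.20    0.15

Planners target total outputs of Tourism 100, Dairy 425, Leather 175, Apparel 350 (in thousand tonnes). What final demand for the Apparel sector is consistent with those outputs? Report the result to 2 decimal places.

d_A = 152.50

I − A =
  [   0.95     0.00    -0.10    -0.05]
  [  -0.15     0.75     0.00    -0.10]
  [   0.00    -0.20     0.90    -0.05]
  [  -0.25    -0.20    -0.20     0.85]
d = (I − A) x:
  d_T = (+0.95)·100 + (+0.00)·425 + (-0.10)·175 + (-0.05)·350 = 60.00
  d_D = (-0.15)·100 + (+0.75)·425 + (+0.00)·175 + (-0.10)·350 = 268.75
  d_L = (+0.00)·100 + (-0.20)·425 + (+0.90)·175 + (-0.05)·350 = 55.00
  d_A = (-0.25)·100 + (-0.20)·425 + (-0.20)·175 + (+0.85)·350 = 152.50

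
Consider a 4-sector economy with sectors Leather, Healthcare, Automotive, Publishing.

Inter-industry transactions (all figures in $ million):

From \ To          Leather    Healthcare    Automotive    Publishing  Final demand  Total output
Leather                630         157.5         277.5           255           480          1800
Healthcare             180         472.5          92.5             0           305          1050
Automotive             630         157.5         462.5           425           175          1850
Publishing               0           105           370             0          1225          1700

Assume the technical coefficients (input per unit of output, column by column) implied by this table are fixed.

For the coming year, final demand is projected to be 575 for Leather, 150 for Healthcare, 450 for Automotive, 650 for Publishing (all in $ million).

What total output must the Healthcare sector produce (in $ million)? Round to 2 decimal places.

Technical coefficients a_ij = z_ij / X_j:
  a_11 = 630/1800 = 0.35, a_21 = 180/1800 = 0.10, a_31 = 630/1800 = 0.35, a_41 = 0/1800 = 0.00
  a_12 = 157.5/1050 = 0.15, a_22 = 472.5/1050 = 0.45, a_32 = 157.5/1050 = 0.15, a_42 = 105/1050 = 0.10
  a_13 = 277.5/1850 = 0.15, a_23 = 92.5/1850 = 0.05, a_33 = 462.5/1850 = 0.25, a_43 = 370/1850 = 0.20
  a_14 = 255/1700 = 0.15, a_24 = 0/1700 = 0.00, a_34 = 425/1700 = 0.25, a_44 = 0/1700 = 0.00
I − A =
  [   0.65    -0.15    -0.15    -0.15]
  [  -0.10     0.55    -0.05     0.00]
  [  -0.35    -0.15     0.75    -0.25]
  [   0.00    -0.10    -0.20     1.00]
Compute the cofactors C_ij = (−1)^(i+j)·(3×3 minor ij) of I−A; the adjugate is their transpose:
adj(I−A) = Cᵀ =
  [ 0.37625   0.14700   0.10725   0.08325]
  [ 0.08750   0.39200   0.05050   0.02575]
  [ 0.21000   0.17150   0.34100   0.11675]
  [ 0.05075   0.07350   0.07325   0.21825]
det(I−A) = Σ_j (I−A)_1j·C_1j = (0.65)(0.37625) + (-0.15)(0.08750) + (-0.15)(0.21000) + (-0.15)(0.05075) = 0.192325
(I − A)⁻¹ = adj(I−A) / det(I−A) ≈
  [   1.9563     0.7643     0.5576     0.4329]
  [   0.4550     2.0382     0.2626     0.1339]
  [   1.0919     0.8917     1.7730     0.6070]
  [   0.2639     0.3822     0.3809     1.1348]
x = (I − A)⁻¹ d = adj(I−A)·d / det(I−A), with det(I−A) = 0.192325:
  x_1 = (0.37625·575 + 0.14700·150 + 0.10725·450 + 0.08325·650) / 0.192325 = 340.76875 / 0.192325 ≈ 1771.84
  x_2 = (0.08750·575 + 0.39200·150 + 0.05050·450 + 0.02575·650) / 0.192325 = 148.575 / 0.192325 ≈ 772.52
  x_3 = (0.21000·575 + 0.17150·150 + 0.34100·450 + 0.11675·650) / 0.192325 = 375.8125 / 0.192325 ≈ 1954.05
  x_4 = (0.05075·575 + 0.07350·150 + 0.07325·450 + 0.21825·650) / 0.192325 = 215.03125 / 0.192325 ≈ 1118.06

x_2 = 772.52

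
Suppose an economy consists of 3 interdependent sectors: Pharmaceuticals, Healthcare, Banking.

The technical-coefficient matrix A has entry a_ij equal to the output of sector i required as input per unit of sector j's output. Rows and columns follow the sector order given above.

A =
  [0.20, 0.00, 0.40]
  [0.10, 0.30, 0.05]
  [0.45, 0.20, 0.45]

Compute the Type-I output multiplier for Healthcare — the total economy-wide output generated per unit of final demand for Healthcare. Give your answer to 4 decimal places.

I − A =
  [   0.80     0.00    -0.40]
  [  -0.10     0.70    -0.05]
  [  -0.45    -0.20     0.55]
Cofactors of I−A, C_ij = (−1)^(i+j)·(minor ij) (rows/columns in the sector order above):
  C_11 = (0.70)(0.55) − (-0.05)(-0.20) = 0.3750
  C_12 = −[(-0.10)(0.55) − (-0.05)(-0.45)] = 0.0775
  C_13 = (-0.10)(-0.20) − (0.70)(-0.45) = 0.3350
  C_21 = −[(0.00)(0.55) − (-0.40)(-0.20)] = 0.0800
  C_22 = (0.80)(0.55) − (-0.40)(-0.45) = 0.2600
  C_23 = −[(0.80)(-0.20) − (0.00)(-0.45)] = 0.1600
  C_31 = (0.00)(-0.05) − (-0.40)(0.70) = 0.2800
  C_32 = −[(0.80)(-0.05) − (-0.40)(-0.10)] = 0.0800
  C_33 = (0.80)(0.70) − (0.00)(-0.10) = 0.5600
det(I−A) = Σ_j (I−A)_1j·C_1j = (0.80)(0.3750) + (0.00)(0.0775) + (-0.40)(0.3350) = 0.1660
adj(I−A) = Cᵀ =
  [ 0.3750   0.0800   0.2800]
  [ 0.0775   0.2600   0.0800]
  [ 0.3350   0.1600   0.5600]
(I − A)⁻¹ = adj(I−A) / det(I−A) ≈
  [   2.25904     0.48193     1.68675]
  [   0.46687     1.56627     0.48193]
  [   2.01807     0.96386     3.37349]
The output multiplier for sector j is the column-j sum of the Leontief inverse (I − A)⁻¹ = adj(I−A) / det(I−A).
Column 2 of adj(I−A): (0.0800, 0.2600, 0.1600); det(I−A) = 0.1660.
m_2 = (0.0800 + 0.2600 + 0.1600) / 0.1660 = 0.50 / 0.1660 ≈ 3.0120.

m_2 = 3.0120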